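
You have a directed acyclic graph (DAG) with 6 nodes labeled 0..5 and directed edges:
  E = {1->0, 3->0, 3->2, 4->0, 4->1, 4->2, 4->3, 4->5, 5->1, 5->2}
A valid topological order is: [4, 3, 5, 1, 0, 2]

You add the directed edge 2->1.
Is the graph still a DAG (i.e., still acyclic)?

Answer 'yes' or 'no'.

Given toposort: [4, 3, 5, 1, 0, 2]
Position of 2: index 5; position of 1: index 3
New edge 2->1: backward (u after v in old order)
Backward edge: old toposort is now invalid. Check if this creates a cycle.
Does 1 already reach 2? Reachable from 1: [0, 1]. NO -> still a DAG (reorder needed).
Still a DAG? yes

Answer: yes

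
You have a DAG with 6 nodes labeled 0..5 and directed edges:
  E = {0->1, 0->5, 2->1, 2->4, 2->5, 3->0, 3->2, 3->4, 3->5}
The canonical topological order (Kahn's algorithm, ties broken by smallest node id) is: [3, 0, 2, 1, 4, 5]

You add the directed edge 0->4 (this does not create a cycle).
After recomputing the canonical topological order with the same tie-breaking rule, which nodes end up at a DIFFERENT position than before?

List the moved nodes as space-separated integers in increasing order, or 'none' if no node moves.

Old toposort: [3, 0, 2, 1, 4, 5]
Added edge 0->4
Recompute Kahn (smallest-id tiebreak):
  initial in-degrees: [1, 2, 1, 0, 3, 3]
  ready (indeg=0): [3]
  pop 3: indeg[0]->0; indeg[2]->0; indeg[4]->2; indeg[5]->2 | ready=[0, 2] | order so far=[3]
  pop 0: indeg[1]->1; indeg[4]->1; indeg[5]->1 | ready=[2] | order so far=[3, 0]
  pop 2: indeg[1]->0; indeg[4]->0; indeg[5]->0 | ready=[1, 4, 5] | order so far=[3, 0, 2]
  pop 1: no out-edges | ready=[4, 5] | order so far=[3, 0, 2, 1]
  pop 4: no out-edges | ready=[5] | order so far=[3, 0, 2, 1, 4]
  pop 5: no out-edges | ready=[] | order so far=[3, 0, 2, 1, 4, 5]
New canonical toposort: [3, 0, 2, 1, 4, 5]
Compare positions:
  Node 0: index 1 -> 1 (same)
  Node 1: index 3 -> 3 (same)
  Node 2: index 2 -> 2 (same)
  Node 3: index 0 -> 0 (same)
  Node 4: index 4 -> 4 (same)
  Node 5: index 5 -> 5 (same)
Nodes that changed position: none

Answer: none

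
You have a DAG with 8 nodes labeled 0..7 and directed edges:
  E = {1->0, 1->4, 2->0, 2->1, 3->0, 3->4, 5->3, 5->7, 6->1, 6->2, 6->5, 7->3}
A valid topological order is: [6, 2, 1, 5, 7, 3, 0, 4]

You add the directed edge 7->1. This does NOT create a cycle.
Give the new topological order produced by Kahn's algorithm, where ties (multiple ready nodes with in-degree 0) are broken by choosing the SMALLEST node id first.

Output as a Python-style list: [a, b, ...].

Old toposort: [6, 2, 1, 5, 7, 3, 0, 4]
Added edge: 7->1
Position of 7 (4) > position of 1 (2). Must reorder: 7 must now come before 1.
Run Kahn's algorithm (break ties by smallest node id):
  initial in-degrees: [3, 3, 1, 2, 2, 1, 0, 1]
  ready (indeg=0): [6]
  pop 6: indeg[1]->2; indeg[2]->0; indeg[5]->0 | ready=[2, 5] | order so far=[6]
  pop 2: indeg[0]->2; indeg[1]->1 | ready=[5] | order so far=[6, 2]
  pop 5: indeg[3]->1; indeg[7]->0 | ready=[7] | order so far=[6, 2, 5]
  pop 7: indeg[1]->0; indeg[3]->0 | ready=[1, 3] | order so far=[6, 2, 5, 7]
  pop 1: indeg[0]->1; indeg[4]->1 | ready=[3] | order so far=[6, 2, 5, 7, 1]
  pop 3: indeg[0]->0; indeg[4]->0 | ready=[0, 4] | order so far=[6, 2, 5, 7, 1, 3]
  pop 0: no out-edges | ready=[4] | order so far=[6, 2, 5, 7, 1, 3, 0]
  pop 4: no out-edges | ready=[] | order so far=[6, 2, 5, 7, 1, 3, 0, 4]
  Result: [6, 2, 5, 7, 1, 3, 0, 4]

Answer: [6, 2, 5, 7, 1, 3, 0, 4]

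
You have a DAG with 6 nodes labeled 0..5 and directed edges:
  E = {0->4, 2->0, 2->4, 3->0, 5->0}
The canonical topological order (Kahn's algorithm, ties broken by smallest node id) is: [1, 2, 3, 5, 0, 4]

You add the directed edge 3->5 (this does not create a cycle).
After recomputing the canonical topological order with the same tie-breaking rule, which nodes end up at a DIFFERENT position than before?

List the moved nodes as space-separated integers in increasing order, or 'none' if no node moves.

Old toposort: [1, 2, 3, 5, 0, 4]
Added edge 3->5
Recompute Kahn (smallest-id tiebreak):
  initial in-degrees: [3, 0, 0, 0, 2, 1]
  ready (indeg=0): [1, 2, 3]
  pop 1: no out-edges | ready=[2, 3] | order so far=[1]
  pop 2: indeg[0]->2; indeg[4]->1 | ready=[3] | order so far=[1, 2]
  pop 3: indeg[0]->1; indeg[5]->0 | ready=[5] | order so far=[1, 2, 3]
  pop 5: indeg[0]->0 | ready=[0] | order so far=[1, 2, 3, 5]
  pop 0: indeg[4]->0 | ready=[4] | order so far=[1, 2, 3, 5, 0]
  pop 4: no out-edges | ready=[] | order so far=[1, 2, 3, 5, 0, 4]
New canonical toposort: [1, 2, 3, 5, 0, 4]
Compare positions:
  Node 0: index 4 -> 4 (same)
  Node 1: index 0 -> 0 (same)
  Node 2: index 1 -> 1 (same)
  Node 3: index 2 -> 2 (same)
  Node 4: index 5 -> 5 (same)
  Node 5: index 3 -> 3 (same)
Nodes that changed position: none

Answer: none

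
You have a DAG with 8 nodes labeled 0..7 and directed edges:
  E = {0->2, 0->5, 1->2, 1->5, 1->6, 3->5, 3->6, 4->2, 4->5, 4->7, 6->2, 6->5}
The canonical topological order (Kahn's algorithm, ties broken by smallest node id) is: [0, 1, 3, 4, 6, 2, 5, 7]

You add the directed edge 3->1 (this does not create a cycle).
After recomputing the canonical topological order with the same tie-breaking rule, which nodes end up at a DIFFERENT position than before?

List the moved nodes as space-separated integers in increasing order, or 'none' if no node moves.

Old toposort: [0, 1, 3, 4, 6, 2, 5, 7]
Added edge 3->1
Recompute Kahn (smallest-id tiebreak):
  initial in-degrees: [0, 1, 4, 0, 0, 5, 2, 1]
  ready (indeg=0): [0, 3, 4]
  pop 0: indeg[2]->3; indeg[5]->4 | ready=[3, 4] | order so far=[0]
  pop 3: indeg[1]->0; indeg[5]->3; indeg[6]->1 | ready=[1, 4] | order so far=[0, 3]
  pop 1: indeg[2]->2; indeg[5]->2; indeg[6]->0 | ready=[4, 6] | order so far=[0, 3, 1]
  pop 4: indeg[2]->1; indeg[5]->1; indeg[7]->0 | ready=[6, 7] | order so far=[0, 3, 1, 4]
  pop 6: indeg[2]->0; indeg[5]->0 | ready=[2, 5, 7] | order so far=[0, 3, 1, 4, 6]
  pop 2: no out-edges | ready=[5, 7] | order so far=[0, 3, 1, 4, 6, 2]
  pop 5: no out-edges | ready=[7] | order so far=[0, 3, 1, 4, 6, 2, 5]
  pop 7: no out-edges | ready=[] | order so far=[0, 3, 1, 4, 6, 2, 5, 7]
New canonical toposort: [0, 3, 1, 4, 6, 2, 5, 7]
Compare positions:
  Node 0: index 0 -> 0 (same)
  Node 1: index 1 -> 2 (moved)
  Node 2: index 5 -> 5 (same)
  Node 3: index 2 -> 1 (moved)
  Node 4: index 3 -> 3 (same)
  Node 5: index 6 -> 6 (same)
  Node 6: index 4 -> 4 (same)
  Node 7: index 7 -> 7 (same)
Nodes that changed position: 1 3

Answer: 1 3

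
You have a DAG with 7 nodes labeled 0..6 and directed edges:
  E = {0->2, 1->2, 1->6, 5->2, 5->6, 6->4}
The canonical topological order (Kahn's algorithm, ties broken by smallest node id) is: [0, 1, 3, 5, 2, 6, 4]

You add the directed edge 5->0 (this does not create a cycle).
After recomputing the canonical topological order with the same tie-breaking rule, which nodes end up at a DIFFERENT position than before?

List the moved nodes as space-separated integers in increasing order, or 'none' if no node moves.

Old toposort: [0, 1, 3, 5, 2, 6, 4]
Added edge 5->0
Recompute Kahn (smallest-id tiebreak):
  initial in-degrees: [1, 0, 3, 0, 1, 0, 2]
  ready (indeg=0): [1, 3, 5]
  pop 1: indeg[2]->2; indeg[6]->1 | ready=[3, 5] | order so far=[1]
  pop 3: no out-edges | ready=[5] | order so far=[1, 3]
  pop 5: indeg[0]->0; indeg[2]->1; indeg[6]->0 | ready=[0, 6] | order so far=[1, 3, 5]
  pop 0: indeg[2]->0 | ready=[2, 6] | order so far=[1, 3, 5, 0]
  pop 2: no out-edges | ready=[6] | order so far=[1, 3, 5, 0, 2]
  pop 6: indeg[4]->0 | ready=[4] | order so far=[1, 3, 5, 0, 2, 6]
  pop 4: no out-edges | ready=[] | order so far=[1, 3, 5, 0, 2, 6, 4]
New canonical toposort: [1, 3, 5, 0, 2, 6, 4]
Compare positions:
  Node 0: index 0 -> 3 (moved)
  Node 1: index 1 -> 0 (moved)
  Node 2: index 4 -> 4 (same)
  Node 3: index 2 -> 1 (moved)
  Node 4: index 6 -> 6 (same)
  Node 5: index 3 -> 2 (moved)
  Node 6: index 5 -> 5 (same)
Nodes that changed position: 0 1 3 5

Answer: 0 1 3 5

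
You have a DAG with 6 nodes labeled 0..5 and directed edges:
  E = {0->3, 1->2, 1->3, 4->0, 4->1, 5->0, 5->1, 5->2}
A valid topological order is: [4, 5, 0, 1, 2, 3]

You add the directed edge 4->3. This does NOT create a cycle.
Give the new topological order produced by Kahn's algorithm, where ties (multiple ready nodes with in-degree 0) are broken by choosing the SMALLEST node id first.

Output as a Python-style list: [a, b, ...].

Old toposort: [4, 5, 0, 1, 2, 3]
Added edge: 4->3
Position of 4 (0) < position of 3 (5). Old order still valid.
Run Kahn's algorithm (break ties by smallest node id):
  initial in-degrees: [2, 2, 2, 3, 0, 0]
  ready (indeg=0): [4, 5]
  pop 4: indeg[0]->1; indeg[1]->1; indeg[3]->2 | ready=[5] | order so far=[4]
  pop 5: indeg[0]->0; indeg[1]->0; indeg[2]->1 | ready=[0, 1] | order so far=[4, 5]
  pop 0: indeg[3]->1 | ready=[1] | order so far=[4, 5, 0]
  pop 1: indeg[2]->0; indeg[3]->0 | ready=[2, 3] | order so far=[4, 5, 0, 1]
  pop 2: no out-edges | ready=[3] | order so far=[4, 5, 0, 1, 2]
  pop 3: no out-edges | ready=[] | order so far=[4, 5, 0, 1, 2, 3]
  Result: [4, 5, 0, 1, 2, 3]

Answer: [4, 5, 0, 1, 2, 3]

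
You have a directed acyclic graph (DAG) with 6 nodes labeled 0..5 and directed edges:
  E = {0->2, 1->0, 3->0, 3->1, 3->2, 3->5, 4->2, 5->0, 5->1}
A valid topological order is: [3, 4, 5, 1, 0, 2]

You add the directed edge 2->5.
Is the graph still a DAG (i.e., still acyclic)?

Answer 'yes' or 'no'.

Answer: no

Derivation:
Given toposort: [3, 4, 5, 1, 0, 2]
Position of 2: index 5; position of 5: index 2
New edge 2->5: backward (u after v in old order)
Backward edge: old toposort is now invalid. Check if this creates a cycle.
Does 5 already reach 2? Reachable from 5: [0, 1, 2, 5]. YES -> cycle!
Still a DAG? no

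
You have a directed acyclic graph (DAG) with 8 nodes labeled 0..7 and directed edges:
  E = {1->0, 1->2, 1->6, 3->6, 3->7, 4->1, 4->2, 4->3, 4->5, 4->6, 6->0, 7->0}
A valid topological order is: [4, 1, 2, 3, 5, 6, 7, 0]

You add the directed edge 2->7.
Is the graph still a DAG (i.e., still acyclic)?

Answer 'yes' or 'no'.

Answer: yes

Derivation:
Given toposort: [4, 1, 2, 3, 5, 6, 7, 0]
Position of 2: index 2; position of 7: index 6
New edge 2->7: forward
Forward edge: respects the existing order. Still a DAG, same toposort still valid.
Still a DAG? yes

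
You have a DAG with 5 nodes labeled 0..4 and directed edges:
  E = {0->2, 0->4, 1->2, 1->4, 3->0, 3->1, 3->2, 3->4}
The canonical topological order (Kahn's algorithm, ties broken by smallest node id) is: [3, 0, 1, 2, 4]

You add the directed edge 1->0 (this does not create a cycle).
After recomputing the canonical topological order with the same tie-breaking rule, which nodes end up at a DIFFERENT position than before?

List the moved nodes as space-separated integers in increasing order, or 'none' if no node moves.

Answer: 0 1

Derivation:
Old toposort: [3, 0, 1, 2, 4]
Added edge 1->0
Recompute Kahn (smallest-id tiebreak):
  initial in-degrees: [2, 1, 3, 0, 3]
  ready (indeg=0): [3]
  pop 3: indeg[0]->1; indeg[1]->0; indeg[2]->2; indeg[4]->2 | ready=[1] | order so far=[3]
  pop 1: indeg[0]->0; indeg[2]->1; indeg[4]->1 | ready=[0] | order so far=[3, 1]
  pop 0: indeg[2]->0; indeg[4]->0 | ready=[2, 4] | order so far=[3, 1, 0]
  pop 2: no out-edges | ready=[4] | order so far=[3, 1, 0, 2]
  pop 4: no out-edges | ready=[] | order so far=[3, 1, 0, 2, 4]
New canonical toposort: [3, 1, 0, 2, 4]
Compare positions:
  Node 0: index 1 -> 2 (moved)
  Node 1: index 2 -> 1 (moved)
  Node 2: index 3 -> 3 (same)
  Node 3: index 0 -> 0 (same)
  Node 4: index 4 -> 4 (same)
Nodes that changed position: 0 1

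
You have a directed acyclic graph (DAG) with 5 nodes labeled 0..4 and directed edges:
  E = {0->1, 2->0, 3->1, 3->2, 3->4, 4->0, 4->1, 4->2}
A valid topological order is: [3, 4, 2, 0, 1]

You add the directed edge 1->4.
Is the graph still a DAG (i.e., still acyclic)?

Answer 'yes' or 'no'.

Given toposort: [3, 4, 2, 0, 1]
Position of 1: index 4; position of 4: index 1
New edge 1->4: backward (u after v in old order)
Backward edge: old toposort is now invalid. Check if this creates a cycle.
Does 4 already reach 1? Reachable from 4: [0, 1, 2, 4]. YES -> cycle!
Still a DAG? no

Answer: no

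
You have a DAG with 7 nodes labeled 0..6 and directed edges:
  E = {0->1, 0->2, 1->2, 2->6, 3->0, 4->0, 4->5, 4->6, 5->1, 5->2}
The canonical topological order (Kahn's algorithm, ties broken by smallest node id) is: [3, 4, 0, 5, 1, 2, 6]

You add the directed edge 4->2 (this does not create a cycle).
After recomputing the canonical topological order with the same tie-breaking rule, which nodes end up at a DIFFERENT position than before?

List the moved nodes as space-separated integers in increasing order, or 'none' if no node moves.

Old toposort: [3, 4, 0, 5, 1, 2, 6]
Added edge 4->2
Recompute Kahn (smallest-id tiebreak):
  initial in-degrees: [2, 2, 4, 0, 0, 1, 2]
  ready (indeg=0): [3, 4]
  pop 3: indeg[0]->1 | ready=[4] | order so far=[3]
  pop 4: indeg[0]->0; indeg[2]->3; indeg[5]->0; indeg[6]->1 | ready=[0, 5] | order so far=[3, 4]
  pop 0: indeg[1]->1; indeg[2]->2 | ready=[5] | order so far=[3, 4, 0]
  pop 5: indeg[1]->0; indeg[2]->1 | ready=[1] | order so far=[3, 4, 0, 5]
  pop 1: indeg[2]->0 | ready=[2] | order so far=[3, 4, 0, 5, 1]
  pop 2: indeg[6]->0 | ready=[6] | order so far=[3, 4, 0, 5, 1, 2]
  pop 6: no out-edges | ready=[] | order so far=[3, 4, 0, 5, 1, 2, 6]
New canonical toposort: [3, 4, 0, 5, 1, 2, 6]
Compare positions:
  Node 0: index 2 -> 2 (same)
  Node 1: index 4 -> 4 (same)
  Node 2: index 5 -> 5 (same)
  Node 3: index 0 -> 0 (same)
  Node 4: index 1 -> 1 (same)
  Node 5: index 3 -> 3 (same)
  Node 6: index 6 -> 6 (same)
Nodes that changed position: none

Answer: none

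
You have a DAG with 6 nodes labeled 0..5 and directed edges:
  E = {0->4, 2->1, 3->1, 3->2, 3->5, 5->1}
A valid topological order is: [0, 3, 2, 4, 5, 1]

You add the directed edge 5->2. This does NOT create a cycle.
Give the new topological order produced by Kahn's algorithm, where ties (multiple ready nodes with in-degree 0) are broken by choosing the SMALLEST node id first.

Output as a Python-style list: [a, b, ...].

Answer: [0, 3, 4, 5, 2, 1]

Derivation:
Old toposort: [0, 3, 2, 4, 5, 1]
Added edge: 5->2
Position of 5 (4) > position of 2 (2). Must reorder: 5 must now come before 2.
Run Kahn's algorithm (break ties by smallest node id):
  initial in-degrees: [0, 3, 2, 0, 1, 1]
  ready (indeg=0): [0, 3]
  pop 0: indeg[4]->0 | ready=[3, 4] | order so far=[0]
  pop 3: indeg[1]->2; indeg[2]->1; indeg[5]->0 | ready=[4, 5] | order so far=[0, 3]
  pop 4: no out-edges | ready=[5] | order so far=[0, 3, 4]
  pop 5: indeg[1]->1; indeg[2]->0 | ready=[2] | order so far=[0, 3, 4, 5]
  pop 2: indeg[1]->0 | ready=[1] | order so far=[0, 3, 4, 5, 2]
  pop 1: no out-edges | ready=[] | order so far=[0, 3, 4, 5, 2, 1]
  Result: [0, 3, 4, 5, 2, 1]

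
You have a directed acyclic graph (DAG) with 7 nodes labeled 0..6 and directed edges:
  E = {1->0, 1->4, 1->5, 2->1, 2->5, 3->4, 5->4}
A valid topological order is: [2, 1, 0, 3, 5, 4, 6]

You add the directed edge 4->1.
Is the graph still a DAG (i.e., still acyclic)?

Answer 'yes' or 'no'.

Given toposort: [2, 1, 0, 3, 5, 4, 6]
Position of 4: index 5; position of 1: index 1
New edge 4->1: backward (u after v in old order)
Backward edge: old toposort is now invalid. Check if this creates a cycle.
Does 1 already reach 4? Reachable from 1: [0, 1, 4, 5]. YES -> cycle!
Still a DAG? no

Answer: no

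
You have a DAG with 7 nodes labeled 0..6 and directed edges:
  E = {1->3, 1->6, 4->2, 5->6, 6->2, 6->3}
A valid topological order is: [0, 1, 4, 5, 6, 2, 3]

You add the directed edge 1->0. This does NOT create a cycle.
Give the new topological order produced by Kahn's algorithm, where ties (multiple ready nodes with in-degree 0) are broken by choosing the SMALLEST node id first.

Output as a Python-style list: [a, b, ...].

Answer: [1, 0, 4, 5, 6, 2, 3]

Derivation:
Old toposort: [0, 1, 4, 5, 6, 2, 3]
Added edge: 1->0
Position of 1 (1) > position of 0 (0). Must reorder: 1 must now come before 0.
Run Kahn's algorithm (break ties by smallest node id):
  initial in-degrees: [1, 0, 2, 2, 0, 0, 2]
  ready (indeg=0): [1, 4, 5]
  pop 1: indeg[0]->0; indeg[3]->1; indeg[6]->1 | ready=[0, 4, 5] | order so far=[1]
  pop 0: no out-edges | ready=[4, 5] | order so far=[1, 0]
  pop 4: indeg[2]->1 | ready=[5] | order so far=[1, 0, 4]
  pop 5: indeg[6]->0 | ready=[6] | order so far=[1, 0, 4, 5]
  pop 6: indeg[2]->0; indeg[3]->0 | ready=[2, 3] | order so far=[1, 0, 4, 5, 6]
  pop 2: no out-edges | ready=[3] | order so far=[1, 0, 4, 5, 6, 2]
  pop 3: no out-edges | ready=[] | order so far=[1, 0, 4, 5, 6, 2, 3]
  Result: [1, 0, 4, 5, 6, 2, 3]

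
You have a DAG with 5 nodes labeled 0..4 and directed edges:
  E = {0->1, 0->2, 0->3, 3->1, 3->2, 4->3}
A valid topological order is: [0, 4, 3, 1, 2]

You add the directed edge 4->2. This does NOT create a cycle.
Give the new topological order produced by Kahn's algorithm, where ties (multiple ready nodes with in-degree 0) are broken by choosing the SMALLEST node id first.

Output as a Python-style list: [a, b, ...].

Answer: [0, 4, 3, 1, 2]

Derivation:
Old toposort: [0, 4, 3, 1, 2]
Added edge: 4->2
Position of 4 (1) < position of 2 (4). Old order still valid.
Run Kahn's algorithm (break ties by smallest node id):
  initial in-degrees: [0, 2, 3, 2, 0]
  ready (indeg=0): [0, 4]
  pop 0: indeg[1]->1; indeg[2]->2; indeg[3]->1 | ready=[4] | order so far=[0]
  pop 4: indeg[2]->1; indeg[3]->0 | ready=[3] | order so far=[0, 4]
  pop 3: indeg[1]->0; indeg[2]->0 | ready=[1, 2] | order so far=[0, 4, 3]
  pop 1: no out-edges | ready=[2] | order so far=[0, 4, 3, 1]
  pop 2: no out-edges | ready=[] | order so far=[0, 4, 3, 1, 2]
  Result: [0, 4, 3, 1, 2]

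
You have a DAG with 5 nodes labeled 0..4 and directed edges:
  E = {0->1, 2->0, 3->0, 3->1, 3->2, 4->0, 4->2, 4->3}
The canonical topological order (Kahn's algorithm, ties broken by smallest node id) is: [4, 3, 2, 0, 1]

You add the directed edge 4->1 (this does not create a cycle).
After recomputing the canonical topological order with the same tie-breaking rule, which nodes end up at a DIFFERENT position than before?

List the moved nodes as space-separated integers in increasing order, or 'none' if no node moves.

Old toposort: [4, 3, 2, 0, 1]
Added edge 4->1
Recompute Kahn (smallest-id tiebreak):
  initial in-degrees: [3, 3, 2, 1, 0]
  ready (indeg=0): [4]
  pop 4: indeg[0]->2; indeg[1]->2; indeg[2]->1; indeg[3]->0 | ready=[3] | order so far=[4]
  pop 3: indeg[0]->1; indeg[1]->1; indeg[2]->0 | ready=[2] | order so far=[4, 3]
  pop 2: indeg[0]->0 | ready=[0] | order so far=[4, 3, 2]
  pop 0: indeg[1]->0 | ready=[1] | order so far=[4, 3, 2, 0]
  pop 1: no out-edges | ready=[] | order so far=[4, 3, 2, 0, 1]
New canonical toposort: [4, 3, 2, 0, 1]
Compare positions:
  Node 0: index 3 -> 3 (same)
  Node 1: index 4 -> 4 (same)
  Node 2: index 2 -> 2 (same)
  Node 3: index 1 -> 1 (same)
  Node 4: index 0 -> 0 (same)
Nodes that changed position: none

Answer: none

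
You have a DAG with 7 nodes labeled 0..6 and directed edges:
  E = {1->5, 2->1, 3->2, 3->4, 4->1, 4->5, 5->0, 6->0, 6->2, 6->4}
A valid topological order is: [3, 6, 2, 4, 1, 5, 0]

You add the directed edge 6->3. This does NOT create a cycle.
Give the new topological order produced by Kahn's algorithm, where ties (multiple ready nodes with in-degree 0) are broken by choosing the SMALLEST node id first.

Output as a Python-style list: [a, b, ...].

Answer: [6, 3, 2, 4, 1, 5, 0]

Derivation:
Old toposort: [3, 6, 2, 4, 1, 5, 0]
Added edge: 6->3
Position of 6 (1) > position of 3 (0). Must reorder: 6 must now come before 3.
Run Kahn's algorithm (break ties by smallest node id):
  initial in-degrees: [2, 2, 2, 1, 2, 2, 0]
  ready (indeg=0): [6]
  pop 6: indeg[0]->1; indeg[2]->1; indeg[3]->0; indeg[4]->1 | ready=[3] | order so far=[6]
  pop 3: indeg[2]->0; indeg[4]->0 | ready=[2, 4] | order so far=[6, 3]
  pop 2: indeg[1]->1 | ready=[4] | order so far=[6, 3, 2]
  pop 4: indeg[1]->0; indeg[5]->1 | ready=[1] | order so far=[6, 3, 2, 4]
  pop 1: indeg[5]->0 | ready=[5] | order so far=[6, 3, 2, 4, 1]
  pop 5: indeg[0]->0 | ready=[0] | order so far=[6, 3, 2, 4, 1, 5]
  pop 0: no out-edges | ready=[] | order so far=[6, 3, 2, 4, 1, 5, 0]
  Result: [6, 3, 2, 4, 1, 5, 0]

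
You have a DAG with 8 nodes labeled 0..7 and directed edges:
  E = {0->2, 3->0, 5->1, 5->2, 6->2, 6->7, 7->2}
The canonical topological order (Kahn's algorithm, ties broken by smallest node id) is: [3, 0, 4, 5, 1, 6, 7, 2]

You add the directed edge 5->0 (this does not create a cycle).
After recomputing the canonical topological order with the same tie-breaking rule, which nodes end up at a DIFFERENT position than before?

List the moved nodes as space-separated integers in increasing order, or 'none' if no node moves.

Old toposort: [3, 0, 4, 5, 1, 6, 7, 2]
Added edge 5->0
Recompute Kahn (smallest-id tiebreak):
  initial in-degrees: [2, 1, 4, 0, 0, 0, 0, 1]
  ready (indeg=0): [3, 4, 5, 6]
  pop 3: indeg[0]->1 | ready=[4, 5, 6] | order so far=[3]
  pop 4: no out-edges | ready=[5, 6] | order so far=[3, 4]
  pop 5: indeg[0]->0; indeg[1]->0; indeg[2]->3 | ready=[0, 1, 6] | order so far=[3, 4, 5]
  pop 0: indeg[2]->2 | ready=[1, 6] | order so far=[3, 4, 5, 0]
  pop 1: no out-edges | ready=[6] | order so far=[3, 4, 5, 0, 1]
  pop 6: indeg[2]->1; indeg[7]->0 | ready=[7] | order so far=[3, 4, 5, 0, 1, 6]
  pop 7: indeg[2]->0 | ready=[2] | order so far=[3, 4, 5, 0, 1, 6, 7]
  pop 2: no out-edges | ready=[] | order so far=[3, 4, 5, 0, 1, 6, 7, 2]
New canonical toposort: [3, 4, 5, 0, 1, 6, 7, 2]
Compare positions:
  Node 0: index 1 -> 3 (moved)
  Node 1: index 4 -> 4 (same)
  Node 2: index 7 -> 7 (same)
  Node 3: index 0 -> 0 (same)
  Node 4: index 2 -> 1 (moved)
  Node 5: index 3 -> 2 (moved)
  Node 6: index 5 -> 5 (same)
  Node 7: index 6 -> 6 (same)
Nodes that changed position: 0 4 5

Answer: 0 4 5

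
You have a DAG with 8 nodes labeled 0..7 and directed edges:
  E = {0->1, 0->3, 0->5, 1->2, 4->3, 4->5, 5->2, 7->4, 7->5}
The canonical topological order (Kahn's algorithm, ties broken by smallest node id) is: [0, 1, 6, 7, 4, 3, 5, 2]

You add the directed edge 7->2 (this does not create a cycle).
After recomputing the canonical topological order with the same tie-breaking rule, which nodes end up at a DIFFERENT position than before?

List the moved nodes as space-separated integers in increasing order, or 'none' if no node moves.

Old toposort: [0, 1, 6, 7, 4, 3, 5, 2]
Added edge 7->2
Recompute Kahn (smallest-id tiebreak):
  initial in-degrees: [0, 1, 3, 2, 1, 3, 0, 0]
  ready (indeg=0): [0, 6, 7]
  pop 0: indeg[1]->0; indeg[3]->1; indeg[5]->2 | ready=[1, 6, 7] | order so far=[0]
  pop 1: indeg[2]->2 | ready=[6, 7] | order so far=[0, 1]
  pop 6: no out-edges | ready=[7] | order so far=[0, 1, 6]
  pop 7: indeg[2]->1; indeg[4]->0; indeg[5]->1 | ready=[4] | order so far=[0, 1, 6, 7]
  pop 4: indeg[3]->0; indeg[5]->0 | ready=[3, 5] | order so far=[0, 1, 6, 7, 4]
  pop 3: no out-edges | ready=[5] | order so far=[0, 1, 6, 7, 4, 3]
  pop 5: indeg[2]->0 | ready=[2] | order so far=[0, 1, 6, 7, 4, 3, 5]
  pop 2: no out-edges | ready=[] | order so far=[0, 1, 6, 7, 4, 3, 5, 2]
New canonical toposort: [0, 1, 6, 7, 4, 3, 5, 2]
Compare positions:
  Node 0: index 0 -> 0 (same)
  Node 1: index 1 -> 1 (same)
  Node 2: index 7 -> 7 (same)
  Node 3: index 5 -> 5 (same)
  Node 4: index 4 -> 4 (same)
  Node 5: index 6 -> 6 (same)
  Node 6: index 2 -> 2 (same)
  Node 7: index 3 -> 3 (same)
Nodes that changed position: none

Answer: none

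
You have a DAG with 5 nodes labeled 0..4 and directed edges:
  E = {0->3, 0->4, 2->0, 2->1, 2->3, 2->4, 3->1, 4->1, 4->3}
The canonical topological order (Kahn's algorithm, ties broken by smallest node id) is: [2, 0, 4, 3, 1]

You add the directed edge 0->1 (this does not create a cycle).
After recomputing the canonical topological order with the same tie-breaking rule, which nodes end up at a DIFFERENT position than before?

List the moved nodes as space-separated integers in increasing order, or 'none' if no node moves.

Answer: none

Derivation:
Old toposort: [2, 0, 4, 3, 1]
Added edge 0->1
Recompute Kahn (smallest-id tiebreak):
  initial in-degrees: [1, 4, 0, 3, 2]
  ready (indeg=0): [2]
  pop 2: indeg[0]->0; indeg[1]->3; indeg[3]->2; indeg[4]->1 | ready=[0] | order so far=[2]
  pop 0: indeg[1]->2; indeg[3]->1; indeg[4]->0 | ready=[4] | order so far=[2, 0]
  pop 4: indeg[1]->1; indeg[3]->0 | ready=[3] | order so far=[2, 0, 4]
  pop 3: indeg[1]->0 | ready=[1] | order so far=[2, 0, 4, 3]
  pop 1: no out-edges | ready=[] | order so far=[2, 0, 4, 3, 1]
New canonical toposort: [2, 0, 4, 3, 1]
Compare positions:
  Node 0: index 1 -> 1 (same)
  Node 1: index 4 -> 4 (same)
  Node 2: index 0 -> 0 (same)
  Node 3: index 3 -> 3 (same)
  Node 4: index 2 -> 2 (same)
Nodes that changed position: none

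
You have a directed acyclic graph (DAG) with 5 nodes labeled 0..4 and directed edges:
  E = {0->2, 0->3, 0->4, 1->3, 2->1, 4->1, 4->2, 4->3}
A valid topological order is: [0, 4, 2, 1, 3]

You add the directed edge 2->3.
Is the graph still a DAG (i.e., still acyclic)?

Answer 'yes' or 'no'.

Answer: yes

Derivation:
Given toposort: [0, 4, 2, 1, 3]
Position of 2: index 2; position of 3: index 4
New edge 2->3: forward
Forward edge: respects the existing order. Still a DAG, same toposort still valid.
Still a DAG? yes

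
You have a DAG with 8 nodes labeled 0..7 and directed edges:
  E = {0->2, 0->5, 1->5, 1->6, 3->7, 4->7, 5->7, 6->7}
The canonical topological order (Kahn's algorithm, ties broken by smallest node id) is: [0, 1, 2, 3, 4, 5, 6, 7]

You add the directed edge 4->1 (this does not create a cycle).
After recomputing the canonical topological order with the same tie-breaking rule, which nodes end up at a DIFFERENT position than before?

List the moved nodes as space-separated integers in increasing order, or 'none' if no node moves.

Old toposort: [0, 1, 2, 3, 4, 5, 6, 7]
Added edge 4->1
Recompute Kahn (smallest-id tiebreak):
  initial in-degrees: [0, 1, 1, 0, 0, 2, 1, 4]
  ready (indeg=0): [0, 3, 4]
  pop 0: indeg[2]->0; indeg[5]->1 | ready=[2, 3, 4] | order so far=[0]
  pop 2: no out-edges | ready=[3, 4] | order so far=[0, 2]
  pop 3: indeg[7]->3 | ready=[4] | order so far=[0, 2, 3]
  pop 4: indeg[1]->0; indeg[7]->2 | ready=[1] | order so far=[0, 2, 3, 4]
  pop 1: indeg[5]->0; indeg[6]->0 | ready=[5, 6] | order so far=[0, 2, 3, 4, 1]
  pop 5: indeg[7]->1 | ready=[6] | order so far=[0, 2, 3, 4, 1, 5]
  pop 6: indeg[7]->0 | ready=[7] | order so far=[0, 2, 3, 4, 1, 5, 6]
  pop 7: no out-edges | ready=[] | order so far=[0, 2, 3, 4, 1, 5, 6, 7]
New canonical toposort: [0, 2, 3, 4, 1, 5, 6, 7]
Compare positions:
  Node 0: index 0 -> 0 (same)
  Node 1: index 1 -> 4 (moved)
  Node 2: index 2 -> 1 (moved)
  Node 3: index 3 -> 2 (moved)
  Node 4: index 4 -> 3 (moved)
  Node 5: index 5 -> 5 (same)
  Node 6: index 6 -> 6 (same)
  Node 7: index 7 -> 7 (same)
Nodes that changed position: 1 2 3 4

Answer: 1 2 3 4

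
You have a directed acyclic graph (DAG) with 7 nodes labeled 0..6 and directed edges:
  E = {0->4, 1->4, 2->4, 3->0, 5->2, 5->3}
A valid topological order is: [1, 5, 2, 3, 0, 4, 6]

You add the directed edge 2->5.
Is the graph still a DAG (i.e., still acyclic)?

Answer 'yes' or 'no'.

Answer: no

Derivation:
Given toposort: [1, 5, 2, 3, 0, 4, 6]
Position of 2: index 2; position of 5: index 1
New edge 2->5: backward (u after v in old order)
Backward edge: old toposort is now invalid. Check if this creates a cycle.
Does 5 already reach 2? Reachable from 5: [0, 2, 3, 4, 5]. YES -> cycle!
Still a DAG? no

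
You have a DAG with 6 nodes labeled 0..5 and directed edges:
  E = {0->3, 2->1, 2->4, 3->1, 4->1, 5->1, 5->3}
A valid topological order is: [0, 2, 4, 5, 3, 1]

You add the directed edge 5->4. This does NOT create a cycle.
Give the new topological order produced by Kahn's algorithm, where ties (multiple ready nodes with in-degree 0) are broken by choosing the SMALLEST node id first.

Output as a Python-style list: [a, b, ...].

Answer: [0, 2, 5, 3, 4, 1]

Derivation:
Old toposort: [0, 2, 4, 5, 3, 1]
Added edge: 5->4
Position of 5 (3) > position of 4 (2). Must reorder: 5 must now come before 4.
Run Kahn's algorithm (break ties by smallest node id):
  initial in-degrees: [0, 4, 0, 2, 2, 0]
  ready (indeg=0): [0, 2, 5]
  pop 0: indeg[3]->1 | ready=[2, 5] | order so far=[0]
  pop 2: indeg[1]->3; indeg[4]->1 | ready=[5] | order so far=[0, 2]
  pop 5: indeg[1]->2; indeg[3]->0; indeg[4]->0 | ready=[3, 4] | order so far=[0, 2, 5]
  pop 3: indeg[1]->1 | ready=[4] | order so far=[0, 2, 5, 3]
  pop 4: indeg[1]->0 | ready=[1] | order so far=[0, 2, 5, 3, 4]
  pop 1: no out-edges | ready=[] | order so far=[0, 2, 5, 3, 4, 1]
  Result: [0, 2, 5, 3, 4, 1]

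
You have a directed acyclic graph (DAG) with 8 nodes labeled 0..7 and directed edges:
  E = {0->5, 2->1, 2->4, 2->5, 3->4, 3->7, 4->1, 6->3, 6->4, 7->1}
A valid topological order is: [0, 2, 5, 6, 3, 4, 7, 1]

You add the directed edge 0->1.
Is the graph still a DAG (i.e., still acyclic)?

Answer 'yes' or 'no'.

Given toposort: [0, 2, 5, 6, 3, 4, 7, 1]
Position of 0: index 0; position of 1: index 7
New edge 0->1: forward
Forward edge: respects the existing order. Still a DAG, same toposort still valid.
Still a DAG? yes

Answer: yes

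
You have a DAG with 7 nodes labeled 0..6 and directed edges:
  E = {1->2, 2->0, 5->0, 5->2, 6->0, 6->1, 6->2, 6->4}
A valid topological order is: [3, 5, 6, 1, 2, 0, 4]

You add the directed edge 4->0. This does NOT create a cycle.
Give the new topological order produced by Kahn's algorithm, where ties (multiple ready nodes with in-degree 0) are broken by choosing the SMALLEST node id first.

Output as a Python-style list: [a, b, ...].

Answer: [3, 5, 6, 1, 2, 4, 0]

Derivation:
Old toposort: [3, 5, 6, 1, 2, 0, 4]
Added edge: 4->0
Position of 4 (6) > position of 0 (5). Must reorder: 4 must now come before 0.
Run Kahn's algorithm (break ties by smallest node id):
  initial in-degrees: [4, 1, 3, 0, 1, 0, 0]
  ready (indeg=0): [3, 5, 6]
  pop 3: no out-edges | ready=[5, 6] | order so far=[3]
  pop 5: indeg[0]->3; indeg[2]->2 | ready=[6] | order so far=[3, 5]
  pop 6: indeg[0]->2; indeg[1]->0; indeg[2]->1; indeg[4]->0 | ready=[1, 4] | order so far=[3, 5, 6]
  pop 1: indeg[2]->0 | ready=[2, 4] | order so far=[3, 5, 6, 1]
  pop 2: indeg[0]->1 | ready=[4] | order so far=[3, 5, 6, 1, 2]
  pop 4: indeg[0]->0 | ready=[0] | order so far=[3, 5, 6, 1, 2, 4]
  pop 0: no out-edges | ready=[] | order so far=[3, 5, 6, 1, 2, 4, 0]
  Result: [3, 5, 6, 1, 2, 4, 0]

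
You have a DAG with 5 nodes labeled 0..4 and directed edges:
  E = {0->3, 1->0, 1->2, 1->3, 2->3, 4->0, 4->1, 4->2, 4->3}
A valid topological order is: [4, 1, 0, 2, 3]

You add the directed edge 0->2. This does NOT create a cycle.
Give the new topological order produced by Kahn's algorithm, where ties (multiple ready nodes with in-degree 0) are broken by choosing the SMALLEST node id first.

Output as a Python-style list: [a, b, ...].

Answer: [4, 1, 0, 2, 3]

Derivation:
Old toposort: [4, 1, 0, 2, 3]
Added edge: 0->2
Position of 0 (2) < position of 2 (3). Old order still valid.
Run Kahn's algorithm (break ties by smallest node id):
  initial in-degrees: [2, 1, 3, 4, 0]
  ready (indeg=0): [4]
  pop 4: indeg[0]->1; indeg[1]->0; indeg[2]->2; indeg[3]->3 | ready=[1] | order so far=[4]
  pop 1: indeg[0]->0; indeg[2]->1; indeg[3]->2 | ready=[0] | order so far=[4, 1]
  pop 0: indeg[2]->0; indeg[3]->1 | ready=[2] | order so far=[4, 1, 0]
  pop 2: indeg[3]->0 | ready=[3] | order so far=[4, 1, 0, 2]
  pop 3: no out-edges | ready=[] | order so far=[4, 1, 0, 2, 3]
  Result: [4, 1, 0, 2, 3]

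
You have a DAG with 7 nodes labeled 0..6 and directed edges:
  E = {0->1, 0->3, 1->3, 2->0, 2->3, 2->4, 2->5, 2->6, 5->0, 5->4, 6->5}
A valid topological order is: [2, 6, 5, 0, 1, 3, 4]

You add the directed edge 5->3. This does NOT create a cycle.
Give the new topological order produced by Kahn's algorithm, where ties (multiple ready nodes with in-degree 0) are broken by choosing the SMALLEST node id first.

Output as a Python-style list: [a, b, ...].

Answer: [2, 6, 5, 0, 1, 3, 4]

Derivation:
Old toposort: [2, 6, 5, 0, 1, 3, 4]
Added edge: 5->3
Position of 5 (2) < position of 3 (5). Old order still valid.
Run Kahn's algorithm (break ties by smallest node id):
  initial in-degrees: [2, 1, 0, 4, 2, 2, 1]
  ready (indeg=0): [2]
  pop 2: indeg[0]->1; indeg[3]->3; indeg[4]->1; indeg[5]->1; indeg[6]->0 | ready=[6] | order so far=[2]
  pop 6: indeg[5]->0 | ready=[5] | order so far=[2, 6]
  pop 5: indeg[0]->0; indeg[3]->2; indeg[4]->0 | ready=[0, 4] | order so far=[2, 6, 5]
  pop 0: indeg[1]->0; indeg[3]->1 | ready=[1, 4] | order so far=[2, 6, 5, 0]
  pop 1: indeg[3]->0 | ready=[3, 4] | order so far=[2, 6, 5, 0, 1]
  pop 3: no out-edges | ready=[4] | order so far=[2, 6, 5, 0, 1, 3]
  pop 4: no out-edges | ready=[] | order so far=[2, 6, 5, 0, 1, 3, 4]
  Result: [2, 6, 5, 0, 1, 3, 4]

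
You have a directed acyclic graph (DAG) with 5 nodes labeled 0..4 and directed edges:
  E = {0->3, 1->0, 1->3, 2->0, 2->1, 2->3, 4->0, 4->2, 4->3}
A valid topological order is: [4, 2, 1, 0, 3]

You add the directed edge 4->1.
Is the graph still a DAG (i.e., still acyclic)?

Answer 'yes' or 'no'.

Given toposort: [4, 2, 1, 0, 3]
Position of 4: index 0; position of 1: index 2
New edge 4->1: forward
Forward edge: respects the existing order. Still a DAG, same toposort still valid.
Still a DAG? yes

Answer: yes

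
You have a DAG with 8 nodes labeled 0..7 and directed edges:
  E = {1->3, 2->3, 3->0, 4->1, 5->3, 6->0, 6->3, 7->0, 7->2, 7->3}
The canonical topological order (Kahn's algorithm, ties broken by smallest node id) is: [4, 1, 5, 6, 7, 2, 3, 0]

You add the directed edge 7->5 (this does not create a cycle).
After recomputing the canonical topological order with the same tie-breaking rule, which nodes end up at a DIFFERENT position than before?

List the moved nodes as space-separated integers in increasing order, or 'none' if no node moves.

Answer: 2 5 6 7

Derivation:
Old toposort: [4, 1, 5, 6, 7, 2, 3, 0]
Added edge 7->5
Recompute Kahn (smallest-id tiebreak):
  initial in-degrees: [3, 1, 1, 5, 0, 1, 0, 0]
  ready (indeg=0): [4, 6, 7]
  pop 4: indeg[1]->0 | ready=[1, 6, 7] | order so far=[4]
  pop 1: indeg[3]->4 | ready=[6, 7] | order so far=[4, 1]
  pop 6: indeg[0]->2; indeg[3]->3 | ready=[7] | order so far=[4, 1, 6]
  pop 7: indeg[0]->1; indeg[2]->0; indeg[3]->2; indeg[5]->0 | ready=[2, 5] | order so far=[4, 1, 6, 7]
  pop 2: indeg[3]->1 | ready=[5] | order so far=[4, 1, 6, 7, 2]
  pop 5: indeg[3]->0 | ready=[3] | order so far=[4, 1, 6, 7, 2, 5]
  pop 3: indeg[0]->0 | ready=[0] | order so far=[4, 1, 6, 7, 2, 5, 3]
  pop 0: no out-edges | ready=[] | order so far=[4, 1, 6, 7, 2, 5, 3, 0]
New canonical toposort: [4, 1, 6, 7, 2, 5, 3, 0]
Compare positions:
  Node 0: index 7 -> 7 (same)
  Node 1: index 1 -> 1 (same)
  Node 2: index 5 -> 4 (moved)
  Node 3: index 6 -> 6 (same)
  Node 4: index 0 -> 0 (same)
  Node 5: index 2 -> 5 (moved)
  Node 6: index 3 -> 2 (moved)
  Node 7: index 4 -> 3 (moved)
Nodes that changed position: 2 5 6 7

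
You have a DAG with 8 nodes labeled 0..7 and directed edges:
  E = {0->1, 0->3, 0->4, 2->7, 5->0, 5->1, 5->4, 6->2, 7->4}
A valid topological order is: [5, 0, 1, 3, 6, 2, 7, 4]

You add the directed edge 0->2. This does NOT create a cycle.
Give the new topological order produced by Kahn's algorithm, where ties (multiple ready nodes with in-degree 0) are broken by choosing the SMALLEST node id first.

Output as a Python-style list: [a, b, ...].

Old toposort: [5, 0, 1, 3, 6, 2, 7, 4]
Added edge: 0->2
Position of 0 (1) < position of 2 (5). Old order still valid.
Run Kahn's algorithm (break ties by smallest node id):
  initial in-degrees: [1, 2, 2, 1, 3, 0, 0, 1]
  ready (indeg=0): [5, 6]
  pop 5: indeg[0]->0; indeg[1]->1; indeg[4]->2 | ready=[0, 6] | order so far=[5]
  pop 0: indeg[1]->0; indeg[2]->1; indeg[3]->0; indeg[4]->1 | ready=[1, 3, 6] | order so far=[5, 0]
  pop 1: no out-edges | ready=[3, 6] | order so far=[5, 0, 1]
  pop 3: no out-edges | ready=[6] | order so far=[5, 0, 1, 3]
  pop 6: indeg[2]->0 | ready=[2] | order so far=[5, 0, 1, 3, 6]
  pop 2: indeg[7]->0 | ready=[7] | order so far=[5, 0, 1, 3, 6, 2]
  pop 7: indeg[4]->0 | ready=[4] | order so far=[5, 0, 1, 3, 6, 2, 7]
  pop 4: no out-edges | ready=[] | order so far=[5, 0, 1, 3, 6, 2, 7, 4]
  Result: [5, 0, 1, 3, 6, 2, 7, 4]

Answer: [5, 0, 1, 3, 6, 2, 7, 4]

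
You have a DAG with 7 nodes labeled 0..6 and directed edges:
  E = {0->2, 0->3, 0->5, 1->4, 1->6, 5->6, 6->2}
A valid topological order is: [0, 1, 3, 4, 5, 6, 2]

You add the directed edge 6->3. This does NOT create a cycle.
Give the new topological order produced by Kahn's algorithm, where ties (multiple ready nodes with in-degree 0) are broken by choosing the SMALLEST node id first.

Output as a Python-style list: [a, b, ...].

Old toposort: [0, 1, 3, 4, 5, 6, 2]
Added edge: 6->3
Position of 6 (5) > position of 3 (2). Must reorder: 6 must now come before 3.
Run Kahn's algorithm (break ties by smallest node id):
  initial in-degrees: [0, 0, 2, 2, 1, 1, 2]
  ready (indeg=0): [0, 1]
  pop 0: indeg[2]->1; indeg[3]->1; indeg[5]->0 | ready=[1, 5] | order so far=[0]
  pop 1: indeg[4]->0; indeg[6]->1 | ready=[4, 5] | order so far=[0, 1]
  pop 4: no out-edges | ready=[5] | order so far=[0, 1, 4]
  pop 5: indeg[6]->0 | ready=[6] | order so far=[0, 1, 4, 5]
  pop 6: indeg[2]->0; indeg[3]->0 | ready=[2, 3] | order so far=[0, 1, 4, 5, 6]
  pop 2: no out-edges | ready=[3] | order so far=[0, 1, 4, 5, 6, 2]
  pop 3: no out-edges | ready=[] | order so far=[0, 1, 4, 5, 6, 2, 3]
  Result: [0, 1, 4, 5, 6, 2, 3]

Answer: [0, 1, 4, 5, 6, 2, 3]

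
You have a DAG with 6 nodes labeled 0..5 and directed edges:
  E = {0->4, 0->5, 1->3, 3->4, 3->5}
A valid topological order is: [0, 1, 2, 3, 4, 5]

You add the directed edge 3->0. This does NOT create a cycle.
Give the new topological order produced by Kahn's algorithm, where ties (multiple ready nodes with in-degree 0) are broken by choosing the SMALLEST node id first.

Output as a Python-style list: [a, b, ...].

Old toposort: [0, 1, 2, 3, 4, 5]
Added edge: 3->0
Position of 3 (3) > position of 0 (0). Must reorder: 3 must now come before 0.
Run Kahn's algorithm (break ties by smallest node id):
  initial in-degrees: [1, 0, 0, 1, 2, 2]
  ready (indeg=0): [1, 2]
  pop 1: indeg[3]->0 | ready=[2, 3] | order so far=[1]
  pop 2: no out-edges | ready=[3] | order so far=[1, 2]
  pop 3: indeg[0]->0; indeg[4]->1; indeg[5]->1 | ready=[0] | order so far=[1, 2, 3]
  pop 0: indeg[4]->0; indeg[5]->0 | ready=[4, 5] | order so far=[1, 2, 3, 0]
  pop 4: no out-edges | ready=[5] | order so far=[1, 2, 3, 0, 4]
  pop 5: no out-edges | ready=[] | order so far=[1, 2, 3, 0, 4, 5]
  Result: [1, 2, 3, 0, 4, 5]

Answer: [1, 2, 3, 0, 4, 5]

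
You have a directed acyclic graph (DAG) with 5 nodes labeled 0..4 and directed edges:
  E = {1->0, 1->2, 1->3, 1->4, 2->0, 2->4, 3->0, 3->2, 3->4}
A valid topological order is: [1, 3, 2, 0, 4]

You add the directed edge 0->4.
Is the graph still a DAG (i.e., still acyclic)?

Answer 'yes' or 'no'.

Given toposort: [1, 3, 2, 0, 4]
Position of 0: index 3; position of 4: index 4
New edge 0->4: forward
Forward edge: respects the existing order. Still a DAG, same toposort still valid.
Still a DAG? yes

Answer: yes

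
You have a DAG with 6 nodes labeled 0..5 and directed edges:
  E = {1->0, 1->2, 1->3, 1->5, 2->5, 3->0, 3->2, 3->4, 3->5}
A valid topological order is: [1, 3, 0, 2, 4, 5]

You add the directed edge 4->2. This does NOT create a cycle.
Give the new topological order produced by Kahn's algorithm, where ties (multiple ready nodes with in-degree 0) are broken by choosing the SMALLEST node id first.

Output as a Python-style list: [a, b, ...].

Answer: [1, 3, 0, 4, 2, 5]

Derivation:
Old toposort: [1, 3, 0, 2, 4, 5]
Added edge: 4->2
Position of 4 (4) > position of 2 (3). Must reorder: 4 must now come before 2.
Run Kahn's algorithm (break ties by smallest node id):
  initial in-degrees: [2, 0, 3, 1, 1, 3]
  ready (indeg=0): [1]
  pop 1: indeg[0]->1; indeg[2]->2; indeg[3]->0; indeg[5]->2 | ready=[3] | order so far=[1]
  pop 3: indeg[0]->0; indeg[2]->1; indeg[4]->0; indeg[5]->1 | ready=[0, 4] | order so far=[1, 3]
  pop 0: no out-edges | ready=[4] | order so far=[1, 3, 0]
  pop 4: indeg[2]->0 | ready=[2] | order so far=[1, 3, 0, 4]
  pop 2: indeg[5]->0 | ready=[5] | order so far=[1, 3, 0, 4, 2]
  pop 5: no out-edges | ready=[] | order so far=[1, 3, 0, 4, 2, 5]
  Result: [1, 3, 0, 4, 2, 5]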